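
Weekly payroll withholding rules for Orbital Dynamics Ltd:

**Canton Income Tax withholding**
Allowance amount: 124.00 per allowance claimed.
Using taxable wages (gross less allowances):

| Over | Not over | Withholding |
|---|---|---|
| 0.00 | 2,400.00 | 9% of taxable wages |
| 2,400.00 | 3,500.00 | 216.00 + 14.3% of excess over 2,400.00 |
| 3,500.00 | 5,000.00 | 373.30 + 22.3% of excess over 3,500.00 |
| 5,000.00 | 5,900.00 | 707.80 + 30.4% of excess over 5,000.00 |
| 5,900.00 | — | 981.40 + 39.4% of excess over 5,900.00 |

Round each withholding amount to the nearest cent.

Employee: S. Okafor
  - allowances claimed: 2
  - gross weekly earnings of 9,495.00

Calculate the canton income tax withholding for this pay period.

Canton Income Tax: taxable = 9,495.00 − 2×124.00 = 9,247.00
  981.40 + 39.4% × (9,247.00 − 5,900.00) = 981.40 + 39.4% × 3,347.00 = 2,300.12

2,300.12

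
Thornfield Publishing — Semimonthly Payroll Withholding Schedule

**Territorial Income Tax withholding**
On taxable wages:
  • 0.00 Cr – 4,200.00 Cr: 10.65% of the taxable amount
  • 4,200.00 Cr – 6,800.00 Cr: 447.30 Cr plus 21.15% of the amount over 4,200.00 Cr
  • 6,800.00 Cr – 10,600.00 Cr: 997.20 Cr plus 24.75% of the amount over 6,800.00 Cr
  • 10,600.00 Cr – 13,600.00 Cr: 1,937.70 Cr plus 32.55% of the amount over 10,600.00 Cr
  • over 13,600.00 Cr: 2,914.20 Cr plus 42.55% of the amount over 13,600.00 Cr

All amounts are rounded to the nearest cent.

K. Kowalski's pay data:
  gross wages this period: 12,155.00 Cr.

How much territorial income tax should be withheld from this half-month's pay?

Territorial Income Tax: taxable = 12,155.00 Cr
  1,937.70 Cr + 32.55% × (12,155.00 Cr − 10,600.00 Cr) = 1,937.70 Cr + 32.55% × 1,555.00 Cr = 2,443.85 Cr

2,443.85 Cr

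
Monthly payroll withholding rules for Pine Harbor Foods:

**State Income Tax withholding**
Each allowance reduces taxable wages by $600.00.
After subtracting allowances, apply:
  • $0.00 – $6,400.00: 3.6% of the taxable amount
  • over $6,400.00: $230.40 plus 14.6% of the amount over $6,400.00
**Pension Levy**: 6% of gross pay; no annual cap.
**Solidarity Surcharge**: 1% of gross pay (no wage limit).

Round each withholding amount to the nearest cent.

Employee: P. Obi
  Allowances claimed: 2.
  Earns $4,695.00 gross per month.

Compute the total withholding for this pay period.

$454.47

State Income Tax: taxable = $4,695.00 − 2×$600.00 = $3,495.00
  3.6% × $3,495.00 = $125.82
Pension Levy: 6% × $4,695.00 = $281.70
Solidarity Surcharge: 1% × $4,695.00 = $46.95
Total: $125.82 + $281.70 + $46.95 = $454.47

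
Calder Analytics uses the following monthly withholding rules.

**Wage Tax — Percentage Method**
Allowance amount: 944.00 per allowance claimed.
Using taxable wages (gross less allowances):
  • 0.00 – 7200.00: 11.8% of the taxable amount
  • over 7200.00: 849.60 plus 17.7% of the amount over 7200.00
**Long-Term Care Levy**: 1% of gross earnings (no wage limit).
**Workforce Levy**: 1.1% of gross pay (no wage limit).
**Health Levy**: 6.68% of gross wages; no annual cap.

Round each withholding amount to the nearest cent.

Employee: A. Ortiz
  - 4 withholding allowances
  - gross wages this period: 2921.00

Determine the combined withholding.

256.46

Wage Tax: taxable = 2921.00 − 4×944.00 = -855.00
  Taxable ≤ 0 → 0.00
Long-Term Care Levy: 1% × 2921.00 = 29.21
Workforce Levy: 1.1% × 2921.00 = 32.13
Health Levy: 6.68% × 2921.00 = 195.12
Total: 0.00 + 29.21 + 32.13 + 195.12 = 256.46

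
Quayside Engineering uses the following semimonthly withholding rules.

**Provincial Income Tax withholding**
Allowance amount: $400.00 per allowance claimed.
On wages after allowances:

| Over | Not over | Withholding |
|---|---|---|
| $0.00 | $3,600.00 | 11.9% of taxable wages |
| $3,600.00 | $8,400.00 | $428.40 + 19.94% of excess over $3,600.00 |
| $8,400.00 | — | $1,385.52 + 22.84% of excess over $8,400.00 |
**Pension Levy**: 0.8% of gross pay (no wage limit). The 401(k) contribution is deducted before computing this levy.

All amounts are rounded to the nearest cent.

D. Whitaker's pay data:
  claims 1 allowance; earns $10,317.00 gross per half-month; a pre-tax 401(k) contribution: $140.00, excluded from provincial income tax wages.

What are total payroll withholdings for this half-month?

Provincial Income Tax: taxable = $10,317.00 − $140.00 − 1×$400.00 = $9,777.00
  $1,385.52 + 22.84% × ($9,777.00 − $8,400.00) = $1,385.52 + 22.84% × $1,377.00 = $1,700.03
Pension Levy: 0.8% × $10,177.00 = $81.42
Total: $1,700.03 + $81.42 = $1,781.45

$1,781.45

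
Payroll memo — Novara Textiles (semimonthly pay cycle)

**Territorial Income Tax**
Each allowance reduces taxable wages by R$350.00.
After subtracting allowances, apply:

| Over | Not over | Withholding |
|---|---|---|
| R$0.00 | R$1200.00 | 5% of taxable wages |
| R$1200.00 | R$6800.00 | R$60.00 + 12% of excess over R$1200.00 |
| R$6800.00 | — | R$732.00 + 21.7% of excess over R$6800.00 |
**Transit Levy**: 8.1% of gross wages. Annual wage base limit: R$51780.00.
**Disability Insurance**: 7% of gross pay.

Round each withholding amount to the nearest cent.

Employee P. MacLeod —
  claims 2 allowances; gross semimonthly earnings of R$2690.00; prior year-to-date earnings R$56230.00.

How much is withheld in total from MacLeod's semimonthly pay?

R$343.10

Territorial Income Tax: taxable = R$2690.00 − 2×R$350.00 = R$1990.00
  R$60.00 + 12% × (R$1990.00 − R$1200.00) = R$60.00 + 12% × R$790.00 = R$154.80
Transit Levy: YTD R$56230.00 ≥ cap R$51780.00 → R$0.00
Disability Insurance: 7% × R$2690.00 = R$188.30
Total: R$154.80 + R$0.00 + R$188.30 = R$343.10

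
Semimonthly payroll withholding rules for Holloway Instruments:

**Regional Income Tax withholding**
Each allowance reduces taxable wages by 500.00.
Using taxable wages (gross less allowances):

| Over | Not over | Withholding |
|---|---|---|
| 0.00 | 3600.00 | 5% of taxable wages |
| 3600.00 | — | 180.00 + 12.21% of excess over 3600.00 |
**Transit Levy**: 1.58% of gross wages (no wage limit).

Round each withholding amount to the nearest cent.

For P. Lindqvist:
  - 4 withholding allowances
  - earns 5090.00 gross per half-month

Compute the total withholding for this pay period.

234.92

Regional Income Tax: taxable = 5090.00 − 4×500.00 = 3090.00
  5% × 3090.00 = 154.50
Transit Levy: 1.58% × 5090.00 = 80.42
Total: 154.50 + 80.42 = 234.92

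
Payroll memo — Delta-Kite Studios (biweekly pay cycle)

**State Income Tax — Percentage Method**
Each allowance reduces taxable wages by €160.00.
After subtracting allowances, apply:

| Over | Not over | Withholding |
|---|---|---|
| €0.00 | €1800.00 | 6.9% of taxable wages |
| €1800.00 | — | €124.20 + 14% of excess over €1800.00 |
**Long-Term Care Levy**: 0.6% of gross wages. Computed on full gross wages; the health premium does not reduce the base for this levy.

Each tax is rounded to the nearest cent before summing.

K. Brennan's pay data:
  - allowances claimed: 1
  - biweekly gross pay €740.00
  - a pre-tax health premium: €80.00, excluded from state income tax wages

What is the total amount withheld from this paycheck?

State Income Tax: taxable = €740.00 − €80.00 − 1×€160.00 = €500.00
  6.9% × €500.00 = €34.50
Long-Term Care Levy: 0.6% × €740.00 = €4.44
Total: €34.50 + €4.44 = €38.94

€38.94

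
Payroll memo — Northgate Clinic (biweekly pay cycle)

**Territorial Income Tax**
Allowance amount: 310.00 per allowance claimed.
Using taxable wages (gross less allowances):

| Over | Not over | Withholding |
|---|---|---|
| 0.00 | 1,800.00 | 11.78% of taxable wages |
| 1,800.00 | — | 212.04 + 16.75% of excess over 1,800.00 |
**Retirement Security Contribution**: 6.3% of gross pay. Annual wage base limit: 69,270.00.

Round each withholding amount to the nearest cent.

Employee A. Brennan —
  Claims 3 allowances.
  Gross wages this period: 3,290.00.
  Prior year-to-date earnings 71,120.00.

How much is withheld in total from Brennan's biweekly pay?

305.84

Territorial Income Tax: taxable = 3,290.00 − 3×310.00 = 2,360.00
  212.04 + 16.75% × (2,360.00 − 1,800.00) = 212.04 + 16.75% × 560.00 = 305.84
Retirement Security Contribution: YTD 71,120.00 ≥ cap 69,270.00 → 0.00
Total: 305.84 + 0.00 = 305.84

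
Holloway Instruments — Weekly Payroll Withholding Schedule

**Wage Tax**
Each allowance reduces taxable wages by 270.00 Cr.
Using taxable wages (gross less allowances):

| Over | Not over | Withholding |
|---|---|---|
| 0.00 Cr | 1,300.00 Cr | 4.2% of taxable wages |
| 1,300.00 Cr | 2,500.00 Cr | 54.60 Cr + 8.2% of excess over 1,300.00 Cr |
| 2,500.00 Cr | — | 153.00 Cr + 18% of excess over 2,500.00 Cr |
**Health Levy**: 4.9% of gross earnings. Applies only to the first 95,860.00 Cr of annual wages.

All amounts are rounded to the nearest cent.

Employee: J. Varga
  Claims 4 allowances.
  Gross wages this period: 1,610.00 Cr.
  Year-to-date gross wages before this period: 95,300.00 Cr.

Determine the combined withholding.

49.70 Cr

Wage Tax: taxable = 1,610.00 Cr − 4×270.00 Cr = 530.00 Cr
  4.2% × 530.00 Cr = 22.26 Cr
Health Levy: cap 95,860.00 Cr − YTD 95,300.00 Cr = 560.00 Cr subject; 4.9% × 560.00 Cr = 27.44 Cr
Total: 22.26 Cr + 27.44 Cr = 49.70 Cr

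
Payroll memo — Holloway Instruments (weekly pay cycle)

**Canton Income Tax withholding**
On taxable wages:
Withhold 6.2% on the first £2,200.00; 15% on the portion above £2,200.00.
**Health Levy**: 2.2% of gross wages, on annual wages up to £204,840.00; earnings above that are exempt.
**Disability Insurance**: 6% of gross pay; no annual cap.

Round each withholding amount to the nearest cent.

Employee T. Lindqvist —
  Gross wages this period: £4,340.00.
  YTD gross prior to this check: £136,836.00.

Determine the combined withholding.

Canton Income Tax: taxable = £4,340.00
  £136.40 + 15% × (£4,340.00 − £2,200.00) = £136.40 + 15% × £2,140.00 = £457.40
Health Levy: 2.2% × £4,340.00 = £95.48
Disability Insurance: 6% × £4,340.00 = £260.40
Total: £457.40 + £95.48 + £260.40 = £813.28

£813.28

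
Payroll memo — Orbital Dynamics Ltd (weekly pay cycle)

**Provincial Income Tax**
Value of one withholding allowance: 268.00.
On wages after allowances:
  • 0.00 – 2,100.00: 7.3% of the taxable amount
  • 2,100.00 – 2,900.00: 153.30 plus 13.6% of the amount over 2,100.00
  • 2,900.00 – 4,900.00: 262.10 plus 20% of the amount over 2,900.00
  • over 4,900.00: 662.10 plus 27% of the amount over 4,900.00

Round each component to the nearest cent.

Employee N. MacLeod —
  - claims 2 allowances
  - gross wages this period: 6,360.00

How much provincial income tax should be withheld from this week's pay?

911.58

Provincial Income Tax: taxable = 6,360.00 − 2×268.00 = 5,824.00
  662.10 + 27% × (5,824.00 − 4,900.00) = 662.10 + 27% × 924.00 = 911.58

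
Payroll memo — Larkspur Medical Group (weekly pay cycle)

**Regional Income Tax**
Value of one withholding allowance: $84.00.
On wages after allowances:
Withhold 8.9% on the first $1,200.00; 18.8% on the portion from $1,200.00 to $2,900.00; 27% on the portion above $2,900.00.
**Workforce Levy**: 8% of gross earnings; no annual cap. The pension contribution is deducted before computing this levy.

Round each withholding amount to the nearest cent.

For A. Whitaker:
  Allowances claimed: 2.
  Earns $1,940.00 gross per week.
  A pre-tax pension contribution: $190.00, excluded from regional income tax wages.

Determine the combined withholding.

$318.62

Regional Income Tax: taxable = $1,940.00 − $190.00 − 2×$84.00 = $1,582.00
  $106.80 + 18.8% × ($1,582.00 − $1,200.00) = $106.80 + 18.8% × $382.00 = $178.62
Workforce Levy: 8% × $1,750.00 = $140.00
Total: $178.62 + $140.00 = $318.62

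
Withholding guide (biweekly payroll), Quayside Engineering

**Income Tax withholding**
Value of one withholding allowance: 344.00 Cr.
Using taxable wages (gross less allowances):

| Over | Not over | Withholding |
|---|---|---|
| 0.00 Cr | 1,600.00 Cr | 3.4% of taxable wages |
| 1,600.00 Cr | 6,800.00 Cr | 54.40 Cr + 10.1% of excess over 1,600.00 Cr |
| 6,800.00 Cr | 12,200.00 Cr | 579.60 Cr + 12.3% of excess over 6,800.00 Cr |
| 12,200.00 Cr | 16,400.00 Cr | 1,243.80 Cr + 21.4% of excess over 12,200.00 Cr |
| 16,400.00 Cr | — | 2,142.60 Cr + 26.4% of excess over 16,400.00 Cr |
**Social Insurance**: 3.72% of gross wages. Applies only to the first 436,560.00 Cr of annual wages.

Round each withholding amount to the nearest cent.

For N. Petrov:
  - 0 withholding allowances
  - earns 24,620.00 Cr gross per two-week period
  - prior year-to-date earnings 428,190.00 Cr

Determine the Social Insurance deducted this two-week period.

311.36 Cr

Social Insurance: cap 436,560.00 Cr − YTD 428,190.00 Cr = 8,370.00 Cr subject; 3.72% × 8,370.00 Cr = 311.36 Cr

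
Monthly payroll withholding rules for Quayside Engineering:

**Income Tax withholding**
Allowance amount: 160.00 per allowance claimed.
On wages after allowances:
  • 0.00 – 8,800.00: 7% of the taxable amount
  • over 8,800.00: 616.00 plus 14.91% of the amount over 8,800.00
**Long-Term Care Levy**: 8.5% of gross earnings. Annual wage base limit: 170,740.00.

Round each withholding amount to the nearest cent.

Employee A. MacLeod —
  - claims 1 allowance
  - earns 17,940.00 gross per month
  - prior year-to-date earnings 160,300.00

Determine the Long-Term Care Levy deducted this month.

887.40

Long-Term Care Levy: cap 170,740.00 − YTD 160,300.00 = 10,440.00 subject; 8.5% × 10,440.00 = 887.40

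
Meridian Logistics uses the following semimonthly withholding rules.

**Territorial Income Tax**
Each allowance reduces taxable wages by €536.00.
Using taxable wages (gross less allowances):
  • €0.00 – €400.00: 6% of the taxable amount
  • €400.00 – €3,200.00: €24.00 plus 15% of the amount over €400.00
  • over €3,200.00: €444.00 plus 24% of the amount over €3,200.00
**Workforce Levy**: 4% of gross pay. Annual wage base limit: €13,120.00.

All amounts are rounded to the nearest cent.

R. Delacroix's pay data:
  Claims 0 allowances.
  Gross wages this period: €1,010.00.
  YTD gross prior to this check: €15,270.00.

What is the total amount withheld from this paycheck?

Territorial Income Tax: taxable = €1,010.00
  €24.00 + 15% × (€1,010.00 − €400.00) = €24.00 + 15% × €610.00 = €115.50
Workforce Levy: YTD €15,270.00 ≥ cap €13,120.00 → €0.00
Total: €115.50 + €0.00 = €115.50

€115.50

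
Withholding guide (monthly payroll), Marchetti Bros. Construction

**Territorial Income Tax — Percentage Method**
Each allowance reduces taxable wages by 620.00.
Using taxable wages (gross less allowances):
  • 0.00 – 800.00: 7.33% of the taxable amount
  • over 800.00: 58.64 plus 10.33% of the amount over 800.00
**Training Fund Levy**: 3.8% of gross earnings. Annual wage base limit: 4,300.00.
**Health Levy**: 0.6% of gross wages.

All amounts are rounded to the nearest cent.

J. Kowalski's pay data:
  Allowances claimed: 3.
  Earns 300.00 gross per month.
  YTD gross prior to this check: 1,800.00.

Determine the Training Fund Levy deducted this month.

Training Fund Levy: 3.8% × 300.00 = 11.40

11.40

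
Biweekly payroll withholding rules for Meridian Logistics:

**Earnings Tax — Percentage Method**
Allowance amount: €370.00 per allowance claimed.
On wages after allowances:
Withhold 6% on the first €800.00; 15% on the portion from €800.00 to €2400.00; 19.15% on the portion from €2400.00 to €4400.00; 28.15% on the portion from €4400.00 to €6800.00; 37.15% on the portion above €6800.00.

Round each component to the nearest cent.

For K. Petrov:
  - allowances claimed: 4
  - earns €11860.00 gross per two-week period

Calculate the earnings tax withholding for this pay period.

Earnings Tax: taxable = €11860.00 − 4×€370.00 = €10380.00
  €1346.60 + 37.15% × (€10380.00 − €6800.00) = €1346.60 + 37.15% × €3580.00 = €2676.57

€2676.57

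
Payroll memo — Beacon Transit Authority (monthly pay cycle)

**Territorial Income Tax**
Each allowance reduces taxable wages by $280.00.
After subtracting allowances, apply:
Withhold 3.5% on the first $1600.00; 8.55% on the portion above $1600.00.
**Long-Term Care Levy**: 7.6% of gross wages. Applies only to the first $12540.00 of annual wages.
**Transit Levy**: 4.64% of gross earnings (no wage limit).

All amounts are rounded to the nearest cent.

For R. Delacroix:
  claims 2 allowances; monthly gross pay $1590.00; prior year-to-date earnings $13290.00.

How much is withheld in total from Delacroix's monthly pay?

Territorial Income Tax: taxable = $1590.00 − 2×$280.00 = $1030.00
  3.5% × $1030.00 = $36.05
Long-Term Care Levy: YTD $13290.00 ≥ cap $12540.00 → $0.00
Transit Levy: 4.64% × $1590.00 = $73.78
Total: $36.05 + $0.00 + $73.78 = $109.83

$109.83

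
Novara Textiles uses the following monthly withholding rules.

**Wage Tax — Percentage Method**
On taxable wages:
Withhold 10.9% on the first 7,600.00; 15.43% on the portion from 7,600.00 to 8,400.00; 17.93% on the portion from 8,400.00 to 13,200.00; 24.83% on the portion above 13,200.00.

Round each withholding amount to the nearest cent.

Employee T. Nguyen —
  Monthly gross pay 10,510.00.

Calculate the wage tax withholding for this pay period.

1,330.16

Wage Tax: taxable = 10,510.00
  951.84 + 17.93% × (10,510.00 − 8,400.00) = 951.84 + 17.93% × 2,110.00 = 1,330.16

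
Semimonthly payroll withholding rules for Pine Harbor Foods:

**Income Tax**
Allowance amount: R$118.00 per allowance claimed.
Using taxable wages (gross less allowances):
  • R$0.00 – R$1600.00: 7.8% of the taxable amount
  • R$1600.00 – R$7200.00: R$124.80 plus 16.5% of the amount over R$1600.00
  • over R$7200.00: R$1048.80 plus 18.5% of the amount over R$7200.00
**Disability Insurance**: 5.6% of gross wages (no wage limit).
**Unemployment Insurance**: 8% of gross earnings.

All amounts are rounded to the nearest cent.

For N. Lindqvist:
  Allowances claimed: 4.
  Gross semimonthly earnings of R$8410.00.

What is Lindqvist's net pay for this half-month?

Income Tax: taxable = R$8410.00 − 4×R$118.00 = R$7938.00
  R$1048.80 + 18.5% × (R$7938.00 − R$7200.00) = R$1048.80 + 18.5% × R$738.00 = R$1185.33
Disability Insurance: 5.6% × R$8410.00 = R$470.96
Unemployment Insurance: 8% × R$8410.00 = R$672.80
Total withheld: R$1185.33 + R$470.96 + R$672.80 = R$2329.09
Net pay: R$8410.00 − R$2329.09 = R$6080.91

R$6080.91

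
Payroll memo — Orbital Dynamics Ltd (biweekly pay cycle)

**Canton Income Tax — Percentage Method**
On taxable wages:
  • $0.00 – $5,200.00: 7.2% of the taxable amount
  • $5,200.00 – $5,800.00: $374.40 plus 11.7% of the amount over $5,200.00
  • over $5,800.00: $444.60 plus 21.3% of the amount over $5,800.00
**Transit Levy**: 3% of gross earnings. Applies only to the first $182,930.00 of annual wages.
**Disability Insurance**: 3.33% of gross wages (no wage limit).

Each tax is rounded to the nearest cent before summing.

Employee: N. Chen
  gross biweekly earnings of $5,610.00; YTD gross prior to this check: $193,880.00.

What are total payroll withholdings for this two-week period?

Canton Income Tax: taxable = $5,610.00
  $374.40 + 11.7% × ($5,610.00 − $5,200.00) = $374.40 + 11.7% × $410.00 = $422.37
Transit Levy: YTD $193,880.00 ≥ cap $182,930.00 → $0.00
Disability Insurance: 3.33% × $5,610.00 = $186.81
Total: $422.37 + $0.00 + $186.81 = $609.18

$609.18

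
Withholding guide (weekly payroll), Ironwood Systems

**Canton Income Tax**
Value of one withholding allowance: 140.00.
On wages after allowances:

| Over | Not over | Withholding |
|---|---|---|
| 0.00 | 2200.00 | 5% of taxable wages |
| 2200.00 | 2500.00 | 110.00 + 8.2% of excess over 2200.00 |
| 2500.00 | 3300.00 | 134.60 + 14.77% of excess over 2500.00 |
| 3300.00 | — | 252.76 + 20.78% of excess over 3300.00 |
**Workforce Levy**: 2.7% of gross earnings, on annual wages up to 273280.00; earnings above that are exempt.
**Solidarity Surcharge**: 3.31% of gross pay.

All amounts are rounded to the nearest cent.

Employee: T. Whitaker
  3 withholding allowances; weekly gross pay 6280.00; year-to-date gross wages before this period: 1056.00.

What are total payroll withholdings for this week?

1162.16

Canton Income Tax: taxable = 6280.00 − 3×140.00 = 5860.00
  252.76 + 20.78% × (5860.00 − 3300.00) = 252.76 + 20.78% × 2560.00 = 784.73
Workforce Levy: 2.7% × 6280.00 = 169.56
Solidarity Surcharge: 3.31% × 6280.00 = 207.87
Total: 784.73 + 169.56 + 207.87 = 1162.16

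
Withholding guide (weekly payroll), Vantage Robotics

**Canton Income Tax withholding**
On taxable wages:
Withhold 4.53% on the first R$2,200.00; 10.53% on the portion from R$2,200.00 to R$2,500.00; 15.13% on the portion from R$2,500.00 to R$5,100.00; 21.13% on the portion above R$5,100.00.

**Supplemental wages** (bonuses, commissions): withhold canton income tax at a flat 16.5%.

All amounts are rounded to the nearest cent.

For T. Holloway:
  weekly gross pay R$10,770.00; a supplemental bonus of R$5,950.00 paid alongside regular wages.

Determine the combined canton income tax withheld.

Canton Income Tax: taxable = R$10,770.00
  R$524.63 + 21.13% × (R$10,770.00 − R$5,100.00) = R$524.63 + 21.13% × R$5,670.00 = R$1,722.70
Supplemental (16.5% flat on bonus): 16.5% × R$5,950.00 = R$981.75
Total canton income tax: R$1,722.70 + R$981.75 = R$2,704.45

R$2,704.45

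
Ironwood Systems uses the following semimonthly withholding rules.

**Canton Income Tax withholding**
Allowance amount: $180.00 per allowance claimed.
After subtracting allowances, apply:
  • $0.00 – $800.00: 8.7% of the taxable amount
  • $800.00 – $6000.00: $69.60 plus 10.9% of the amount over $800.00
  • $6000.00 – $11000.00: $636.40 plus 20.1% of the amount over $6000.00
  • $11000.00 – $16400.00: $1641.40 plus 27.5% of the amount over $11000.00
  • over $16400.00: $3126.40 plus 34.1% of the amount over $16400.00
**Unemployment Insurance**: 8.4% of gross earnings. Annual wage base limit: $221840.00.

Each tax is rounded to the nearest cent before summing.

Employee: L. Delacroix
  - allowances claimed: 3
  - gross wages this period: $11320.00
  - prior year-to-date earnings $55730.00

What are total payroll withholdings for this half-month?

$2548.06

Canton Income Tax: taxable = $11320.00 − 3×$180.00 = $10780.00
  $636.40 + 20.1% × ($10780.00 − $6000.00) = $636.40 + 20.1% × $4780.00 = $1597.18
Unemployment Insurance: 8.4% × $11320.00 = $950.88
Total: $1597.18 + $950.88 = $2548.06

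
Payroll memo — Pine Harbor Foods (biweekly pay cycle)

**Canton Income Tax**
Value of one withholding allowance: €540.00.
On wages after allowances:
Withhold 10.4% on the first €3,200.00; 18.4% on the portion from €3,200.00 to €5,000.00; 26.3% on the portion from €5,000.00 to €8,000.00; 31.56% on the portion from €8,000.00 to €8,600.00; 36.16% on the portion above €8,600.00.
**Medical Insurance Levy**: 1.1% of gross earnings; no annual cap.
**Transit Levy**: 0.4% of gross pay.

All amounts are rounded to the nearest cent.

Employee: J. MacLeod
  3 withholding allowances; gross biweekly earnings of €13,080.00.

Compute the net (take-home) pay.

Canton Income Tax: taxable = €13,080.00 − 3×€540.00 = €11,460.00
  €1,642.36 + 36.16% × (€11,460.00 − €8,600.00) = €1,642.36 + 36.16% × €2,860.00 = €2,676.54
Medical Insurance Levy: 1.1% × €13,080.00 = €143.88
Transit Levy: 0.4% × €13,080.00 = €52.32
Total withheld: €2,676.54 + €143.88 + €52.32 = €2,872.74
Net pay: €13,080.00 − €2,872.74 = €10,207.26

€10,207.26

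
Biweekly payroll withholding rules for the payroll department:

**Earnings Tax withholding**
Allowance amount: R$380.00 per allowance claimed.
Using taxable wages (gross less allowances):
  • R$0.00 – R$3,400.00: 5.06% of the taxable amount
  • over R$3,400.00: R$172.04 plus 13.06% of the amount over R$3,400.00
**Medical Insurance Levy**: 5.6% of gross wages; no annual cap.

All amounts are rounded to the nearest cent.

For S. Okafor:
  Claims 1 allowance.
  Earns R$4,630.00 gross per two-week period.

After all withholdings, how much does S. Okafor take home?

R$4,087.67

Earnings Tax: taxable = R$4,630.00 − 1×R$380.00 = R$4,250.00
  R$172.04 + 13.06% × (R$4,250.00 − R$3,400.00) = R$172.04 + 13.06% × R$850.00 = R$283.05
Medical Insurance Levy: 5.6% × R$4,630.00 = R$259.28
Total withheld: R$283.05 + R$259.28 = R$542.33
Net pay: R$4,630.00 − R$542.33 = R$4,087.67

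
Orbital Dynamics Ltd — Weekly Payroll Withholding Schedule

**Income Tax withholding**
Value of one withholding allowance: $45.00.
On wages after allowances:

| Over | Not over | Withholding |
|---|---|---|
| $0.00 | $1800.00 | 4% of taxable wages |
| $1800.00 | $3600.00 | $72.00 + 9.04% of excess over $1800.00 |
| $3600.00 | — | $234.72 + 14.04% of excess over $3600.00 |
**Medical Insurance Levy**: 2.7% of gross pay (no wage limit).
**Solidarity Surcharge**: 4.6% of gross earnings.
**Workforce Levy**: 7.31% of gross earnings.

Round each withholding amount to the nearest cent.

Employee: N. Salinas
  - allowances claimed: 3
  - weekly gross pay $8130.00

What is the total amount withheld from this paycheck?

Income Tax: taxable = $8130.00 − 3×$45.00 = $7995.00
  $234.72 + 14.04% × ($7995.00 − $3600.00) = $234.72 + 14.04% × $4395.00 = $851.78
Medical Insurance Levy: 2.7% × $8130.00 = $219.51
Solidarity Surcharge: 4.6% × $8130.00 = $373.98
Workforce Levy: 7.31% × $8130.00 = $594.30
Total: $851.78 + $219.51 + $373.98 + $594.30 = $2039.57

$2039.57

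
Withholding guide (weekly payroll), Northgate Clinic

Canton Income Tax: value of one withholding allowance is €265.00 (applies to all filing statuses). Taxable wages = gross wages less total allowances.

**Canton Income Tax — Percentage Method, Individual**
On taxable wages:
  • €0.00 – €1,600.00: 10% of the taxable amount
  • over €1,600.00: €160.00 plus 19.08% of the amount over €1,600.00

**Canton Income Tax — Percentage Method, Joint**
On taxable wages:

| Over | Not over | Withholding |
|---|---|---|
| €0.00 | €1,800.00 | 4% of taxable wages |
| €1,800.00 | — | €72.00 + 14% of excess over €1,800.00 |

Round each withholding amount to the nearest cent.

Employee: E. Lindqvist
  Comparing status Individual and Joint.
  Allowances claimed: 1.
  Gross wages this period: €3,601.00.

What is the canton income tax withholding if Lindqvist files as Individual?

€491.23

Canton Income Tax (Individual): taxable = €3,601.00 − 1×€265.00 = €3,336.00
  €160.00 + 19.08% × (€3,336.00 − €1,600.00) = €160.00 + 19.08% × €1,736.00 = €491.23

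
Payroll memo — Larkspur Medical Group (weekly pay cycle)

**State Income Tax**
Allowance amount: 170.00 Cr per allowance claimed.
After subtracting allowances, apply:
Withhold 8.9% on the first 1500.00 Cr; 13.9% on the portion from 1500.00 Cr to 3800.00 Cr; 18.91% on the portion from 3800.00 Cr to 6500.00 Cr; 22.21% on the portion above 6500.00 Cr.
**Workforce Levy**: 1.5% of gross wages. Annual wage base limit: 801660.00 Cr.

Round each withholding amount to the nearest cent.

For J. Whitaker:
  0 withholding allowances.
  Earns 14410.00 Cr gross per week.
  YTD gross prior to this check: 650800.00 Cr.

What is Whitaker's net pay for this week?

11473.27 Cr

State Income Tax: taxable = 14410.00 Cr
  963.77 Cr + 22.21% × (14410.00 Cr − 6500.00 Cr) = 963.77 Cr + 22.21% × 7910.00 Cr = 2720.58 Cr
Workforce Levy: 1.5% × 14410.00 Cr = 216.15 Cr
Total withheld: 2720.58 Cr + 216.15 Cr = 2936.73 Cr
Net pay: 14410.00 Cr − 2936.73 Cr = 11473.27 Cr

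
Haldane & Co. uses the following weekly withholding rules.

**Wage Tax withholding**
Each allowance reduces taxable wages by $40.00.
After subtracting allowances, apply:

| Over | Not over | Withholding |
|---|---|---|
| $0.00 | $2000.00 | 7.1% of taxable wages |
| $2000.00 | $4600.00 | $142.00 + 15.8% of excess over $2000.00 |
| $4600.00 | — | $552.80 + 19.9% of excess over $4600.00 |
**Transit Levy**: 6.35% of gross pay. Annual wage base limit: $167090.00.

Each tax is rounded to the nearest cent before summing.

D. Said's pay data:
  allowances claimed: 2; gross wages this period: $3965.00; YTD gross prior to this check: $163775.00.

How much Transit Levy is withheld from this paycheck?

Transit Levy: cap $167090.00 − YTD $163775.00 = $3315.00 subject; 6.35% × $3315.00 = $210.50

$210.50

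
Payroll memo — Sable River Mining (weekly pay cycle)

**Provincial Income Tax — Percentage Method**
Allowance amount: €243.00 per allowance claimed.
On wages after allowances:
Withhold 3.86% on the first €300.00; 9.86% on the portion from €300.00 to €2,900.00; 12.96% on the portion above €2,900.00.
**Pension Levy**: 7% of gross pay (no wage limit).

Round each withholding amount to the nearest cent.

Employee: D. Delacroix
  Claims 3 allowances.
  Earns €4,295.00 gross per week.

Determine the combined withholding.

€654.90

Provincial Income Tax: taxable = €4,295.00 − 3×€243.00 = €3,566.00
  €267.94 + 12.96% × (€3,566.00 − €2,900.00) = €267.94 + 12.96% × €666.00 = €354.25
Pension Levy: 7% × €4,295.00 = €300.65
Total: €354.25 + €300.65 = €654.90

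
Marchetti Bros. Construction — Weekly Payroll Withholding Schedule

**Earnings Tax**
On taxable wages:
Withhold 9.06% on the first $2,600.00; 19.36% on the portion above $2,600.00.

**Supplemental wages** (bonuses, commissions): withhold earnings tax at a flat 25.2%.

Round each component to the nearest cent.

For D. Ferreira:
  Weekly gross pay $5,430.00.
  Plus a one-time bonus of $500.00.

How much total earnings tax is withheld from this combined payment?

$909.45

Earnings Tax: taxable = $5,430.00
  $235.56 + 19.36% × ($5,430.00 − $2,600.00) = $235.56 + 19.36% × $2,830.00 = $783.45
Supplemental (25.2% flat on bonus): 25.2% × $500.00 = $126.00
Total earnings tax: $783.45 + $126.00 = $909.45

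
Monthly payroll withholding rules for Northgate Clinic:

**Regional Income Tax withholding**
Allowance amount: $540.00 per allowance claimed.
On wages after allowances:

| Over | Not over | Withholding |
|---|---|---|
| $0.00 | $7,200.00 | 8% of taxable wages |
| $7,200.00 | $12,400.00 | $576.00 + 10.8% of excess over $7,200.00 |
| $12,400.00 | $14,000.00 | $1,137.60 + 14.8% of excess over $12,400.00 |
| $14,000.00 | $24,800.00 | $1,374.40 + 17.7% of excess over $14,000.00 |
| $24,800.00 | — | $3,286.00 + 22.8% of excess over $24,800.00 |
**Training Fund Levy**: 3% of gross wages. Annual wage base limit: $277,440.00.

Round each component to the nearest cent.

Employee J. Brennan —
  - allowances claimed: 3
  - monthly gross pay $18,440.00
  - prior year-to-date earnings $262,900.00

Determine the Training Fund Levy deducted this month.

Training Fund Levy: cap $277,440.00 − YTD $262,900.00 = $14,540.00 subject; 3% × $14,540.00 = $436.20

$436.20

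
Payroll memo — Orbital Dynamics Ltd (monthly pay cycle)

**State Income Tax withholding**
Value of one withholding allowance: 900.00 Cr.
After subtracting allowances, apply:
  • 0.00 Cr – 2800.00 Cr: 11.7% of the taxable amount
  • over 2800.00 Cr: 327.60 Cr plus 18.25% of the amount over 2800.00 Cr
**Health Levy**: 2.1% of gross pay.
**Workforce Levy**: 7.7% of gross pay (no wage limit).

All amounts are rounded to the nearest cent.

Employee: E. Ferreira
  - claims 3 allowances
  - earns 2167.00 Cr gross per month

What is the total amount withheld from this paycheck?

State Income Tax: taxable = 2167.00 Cr − 3×900.00 Cr = -533.00 Cr
  Taxable ≤ 0 → 0.00 Cr
Health Levy: 2.1% × 2167.00 Cr = 45.51 Cr
Workforce Levy: 7.7% × 2167.00 Cr = 166.86 Cr
Total: 0.00 Cr + 45.51 Cr + 166.86 Cr = 212.37 Cr

212.37 Cr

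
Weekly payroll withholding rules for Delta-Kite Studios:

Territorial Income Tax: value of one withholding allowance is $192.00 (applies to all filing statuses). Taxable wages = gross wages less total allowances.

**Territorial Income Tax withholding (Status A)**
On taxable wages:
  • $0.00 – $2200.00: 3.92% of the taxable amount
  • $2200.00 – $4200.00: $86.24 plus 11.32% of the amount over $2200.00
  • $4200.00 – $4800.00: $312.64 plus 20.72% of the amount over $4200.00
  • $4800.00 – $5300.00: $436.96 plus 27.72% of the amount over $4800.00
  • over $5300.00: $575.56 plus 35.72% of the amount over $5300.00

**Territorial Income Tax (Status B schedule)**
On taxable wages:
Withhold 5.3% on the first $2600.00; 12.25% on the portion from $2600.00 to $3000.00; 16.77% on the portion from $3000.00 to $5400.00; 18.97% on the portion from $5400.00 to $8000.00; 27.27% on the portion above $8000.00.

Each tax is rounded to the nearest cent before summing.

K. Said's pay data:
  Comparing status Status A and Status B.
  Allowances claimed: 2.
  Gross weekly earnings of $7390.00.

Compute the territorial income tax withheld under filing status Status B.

$893.94

Territorial Income Tax (Status B): taxable = $7390.00 − 2×$192.00 = $7006.00
  $589.28 + 18.97% × ($7006.00 − $5400.00) = $589.28 + 18.97% × $1606.00 = $893.94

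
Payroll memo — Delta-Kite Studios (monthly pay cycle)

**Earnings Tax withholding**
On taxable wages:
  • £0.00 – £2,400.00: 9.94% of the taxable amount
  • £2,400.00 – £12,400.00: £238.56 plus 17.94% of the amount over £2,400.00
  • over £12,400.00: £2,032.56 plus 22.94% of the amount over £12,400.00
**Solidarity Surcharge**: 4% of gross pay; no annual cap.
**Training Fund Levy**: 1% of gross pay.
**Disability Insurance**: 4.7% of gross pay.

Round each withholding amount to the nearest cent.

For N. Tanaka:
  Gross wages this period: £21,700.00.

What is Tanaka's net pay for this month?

Earnings Tax: taxable = £21,700.00
  £2,032.56 + 22.94% × (£21,700.00 − £12,400.00) = £2,032.56 + 22.94% × £9,300.00 = £4,165.98
Solidarity Surcharge: 4% × £21,700.00 = £868.00
Training Fund Levy: 1% × £21,700.00 = £217.00
Disability Insurance: 4.7% × £21,700.00 = £1,019.90
Total withheld: £4,165.98 + £868.00 + £217.00 + £1,019.90 = £6,270.88
Net pay: £21,700.00 − £6,270.88 = £15,429.12

£15,429.12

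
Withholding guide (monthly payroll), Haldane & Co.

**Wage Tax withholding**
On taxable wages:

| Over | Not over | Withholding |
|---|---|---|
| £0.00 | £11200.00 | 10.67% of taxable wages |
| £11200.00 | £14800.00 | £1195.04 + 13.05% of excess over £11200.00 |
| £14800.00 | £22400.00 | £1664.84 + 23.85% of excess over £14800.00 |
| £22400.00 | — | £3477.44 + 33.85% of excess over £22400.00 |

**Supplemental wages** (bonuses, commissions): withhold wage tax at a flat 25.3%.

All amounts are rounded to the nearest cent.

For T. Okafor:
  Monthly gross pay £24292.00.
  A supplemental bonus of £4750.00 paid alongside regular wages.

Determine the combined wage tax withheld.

Wage Tax: taxable = £24292.00
  £3477.44 + 33.85% × (£24292.00 − £22400.00) = £3477.44 + 33.85% × £1892.00 = £4117.88
Supplemental (25.3% flat on bonus): 25.3% × £4750.00 = £1201.75
Total wage tax: £4117.88 + £1201.75 = £5319.63

£5319.63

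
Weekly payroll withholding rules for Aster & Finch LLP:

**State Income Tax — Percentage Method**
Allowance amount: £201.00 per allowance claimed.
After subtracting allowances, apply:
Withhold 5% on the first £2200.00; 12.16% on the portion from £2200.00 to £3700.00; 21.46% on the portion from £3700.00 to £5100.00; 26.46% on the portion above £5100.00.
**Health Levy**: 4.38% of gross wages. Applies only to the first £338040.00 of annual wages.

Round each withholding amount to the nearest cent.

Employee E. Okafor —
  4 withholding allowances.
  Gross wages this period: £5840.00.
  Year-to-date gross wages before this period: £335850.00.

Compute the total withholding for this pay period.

£675.03

State Income Tax: taxable = £5840.00 − 4×£201.00 = £5036.00
  £292.40 + 21.46% × (£5036.00 − £3700.00) = £292.40 + 21.46% × £1336.00 = £579.11
Health Levy: cap £338040.00 − YTD £335850.00 = £2190.00 subject; 4.38% × £2190.00 = £95.92
Total: £579.11 + £95.92 = £675.03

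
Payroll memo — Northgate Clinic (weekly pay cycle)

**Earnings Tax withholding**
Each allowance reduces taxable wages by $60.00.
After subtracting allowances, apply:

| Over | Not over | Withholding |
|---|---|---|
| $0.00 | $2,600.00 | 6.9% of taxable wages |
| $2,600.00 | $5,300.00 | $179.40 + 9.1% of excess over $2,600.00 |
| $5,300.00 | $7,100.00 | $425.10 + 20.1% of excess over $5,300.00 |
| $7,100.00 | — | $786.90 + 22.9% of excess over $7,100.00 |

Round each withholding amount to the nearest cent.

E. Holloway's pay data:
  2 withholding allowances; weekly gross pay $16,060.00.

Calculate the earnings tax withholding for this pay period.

$2,811.26

Earnings Tax: taxable = $16,060.00 − 2×$60.00 = $15,940.00
  $786.90 + 22.9% × ($15,940.00 − $7,100.00) = $786.90 + 22.9% × $8,840.00 = $2,811.26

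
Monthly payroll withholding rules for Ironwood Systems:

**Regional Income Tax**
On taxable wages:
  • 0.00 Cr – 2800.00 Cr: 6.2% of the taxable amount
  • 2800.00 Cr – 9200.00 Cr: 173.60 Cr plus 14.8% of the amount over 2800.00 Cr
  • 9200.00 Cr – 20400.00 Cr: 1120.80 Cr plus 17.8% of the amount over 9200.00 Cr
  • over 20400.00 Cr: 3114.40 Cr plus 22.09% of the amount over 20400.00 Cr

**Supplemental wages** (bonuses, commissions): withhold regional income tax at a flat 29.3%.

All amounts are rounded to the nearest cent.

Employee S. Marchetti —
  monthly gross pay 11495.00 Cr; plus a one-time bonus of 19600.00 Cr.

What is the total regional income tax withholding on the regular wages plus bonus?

Regional Income Tax: taxable = 11495.00 Cr
  1120.80 Cr + 17.8% × (11495.00 Cr − 9200.00 Cr) = 1120.80 Cr + 17.8% × 2295.00 Cr = 1529.31 Cr
Supplemental (29.3% flat on bonus): 29.3% × 19600.00 Cr = 5742.80 Cr
Total regional income tax: 1529.31 Cr + 5742.80 Cr = 7272.11 Cr

7272.11 Cr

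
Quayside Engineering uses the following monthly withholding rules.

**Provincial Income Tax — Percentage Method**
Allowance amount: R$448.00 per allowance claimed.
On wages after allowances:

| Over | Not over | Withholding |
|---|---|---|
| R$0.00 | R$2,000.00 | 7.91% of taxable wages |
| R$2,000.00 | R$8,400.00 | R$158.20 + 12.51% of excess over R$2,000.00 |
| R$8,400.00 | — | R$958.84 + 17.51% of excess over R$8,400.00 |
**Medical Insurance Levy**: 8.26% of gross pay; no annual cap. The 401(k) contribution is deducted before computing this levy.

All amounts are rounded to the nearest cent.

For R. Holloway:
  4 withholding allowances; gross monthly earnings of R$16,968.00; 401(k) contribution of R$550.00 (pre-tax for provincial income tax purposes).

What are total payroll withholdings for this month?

Provincial Income Tax: taxable = R$16,968.00 − R$550.00 − 4×R$448.00 = R$14,626.00
  R$958.84 + 17.51% × (R$14,626.00 − R$8,400.00) = R$958.84 + 17.51% × R$6,226.00 = R$2,049.01
Medical Insurance Levy: 8.26% × R$16,418.00 = R$1,356.13
Total: R$2,049.01 + R$1,356.13 = R$3,405.14

R$3,405.14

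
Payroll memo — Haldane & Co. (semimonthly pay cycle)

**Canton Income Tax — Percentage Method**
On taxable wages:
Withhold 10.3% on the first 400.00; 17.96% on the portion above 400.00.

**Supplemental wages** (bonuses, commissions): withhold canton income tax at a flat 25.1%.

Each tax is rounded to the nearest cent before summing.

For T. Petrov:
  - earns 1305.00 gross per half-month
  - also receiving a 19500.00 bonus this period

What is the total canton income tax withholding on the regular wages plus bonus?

5098.24

Canton Income Tax: taxable = 1305.00
  41.20 + 17.96% × (1305.00 − 400.00) = 41.20 + 17.96% × 905.00 = 203.74
Supplemental (25.1% flat on bonus): 25.1% × 19500.00 = 4894.50
Total canton income tax: 203.74 + 4894.50 = 5098.24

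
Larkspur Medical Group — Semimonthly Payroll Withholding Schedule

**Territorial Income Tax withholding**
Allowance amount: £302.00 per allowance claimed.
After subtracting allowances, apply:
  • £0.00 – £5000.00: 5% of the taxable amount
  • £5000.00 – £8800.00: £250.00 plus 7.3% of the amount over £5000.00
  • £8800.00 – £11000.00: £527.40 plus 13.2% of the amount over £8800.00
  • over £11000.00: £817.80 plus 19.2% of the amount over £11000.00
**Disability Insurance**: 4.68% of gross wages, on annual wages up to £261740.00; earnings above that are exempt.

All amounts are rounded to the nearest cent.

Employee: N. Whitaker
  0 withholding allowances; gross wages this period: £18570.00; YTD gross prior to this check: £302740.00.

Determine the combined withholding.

£2271.24

Territorial Income Tax: taxable = £18570.00
  £817.80 + 19.2% × (£18570.00 − £11000.00) = £817.80 + 19.2% × £7570.00 = £2271.24
Disability Insurance: YTD £302740.00 ≥ cap £261740.00 → £0.00
Total: £2271.24 + £0.00 = £2271.24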